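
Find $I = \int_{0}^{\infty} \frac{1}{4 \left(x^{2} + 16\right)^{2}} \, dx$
$\frac{\pi}{1024}$

Begin with the known result
$$J(a) = \int_{0}^{\infty} \frac{1}{4 \left(a^{2} + x^{2}\right)} \, dx = \frac{\pi}{8 a}.$$

Differentiating under the integral sign with respect to $a$,
$$\frac{dJ}{da} = \int_{0}^{\infty} - \frac{a}{2 \left(a^{2} + x^{2}\right)^{2}} \, dx = - \frac{\pi}{8 a^{2}},$$
so $\int_{0}^{\infty} \frac{1}{4 \left(a^{2} + x^{2}\right)^{2}} \, dx = \frac{\pi}{16 a^{3}}$.

Setting $a = 4$:
$$I = \frac{\pi}{1024}.$$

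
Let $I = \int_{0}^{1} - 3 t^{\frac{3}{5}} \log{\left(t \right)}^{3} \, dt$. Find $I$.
$\frac{5625}{2048}$

Begin with the known integral
$$J(a) = \int_{0}^{1} - 3 t^{a} \, dt = - \frac{3}{a + 1}.$$

Differentiating under the integral sign brings down a factor of $\ln t$:
$$\frac{dJ}{da} = \int_{0}^{1} - 3 t^{a} \log{\left(t \right)} \, dt = \frac{3}{\left(a + 1\right)^{2}}.$$

Repeating $3$ times in total — each differentiation brings down another $\ln t$ — gives
$$\frac{d^{3}J}{da^{3}} = \int_{0}^{1} - 3 t^{a} \log{\left(t \right)}^{3} \, dt = \frac{18}{\left(a + 1\right)^{4}},$$
and the integrand here is exactly the target integrand, so $I = \frac{18}{\left(a + 1\right)^{4}}$.

Setting $a = \frac{3}{5}$:
$$I = \frac{5625}{2048}.$$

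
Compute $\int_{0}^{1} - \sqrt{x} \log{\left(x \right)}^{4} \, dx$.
$- \frac{256}{81}$

Consider the simpler parametrised integral
$$J(a) = \int_{0}^{1} - x^{a} \, dx = - \frac{1}{a + 1}.$$

Differentiating under the integral sign brings down a factor of $\ln x$:
$$\frac{dJ}{da} = \int_{0}^{1} - x^{a} \log{\left(x \right)} \, dx = \frac{1}{\left(a + 1\right)^{2}}.$$

Repeating $4$ times in total — each differentiation brings down another $\ln x$ — gives
$$\frac{d^{4}J}{da^{4}} = \int_{0}^{1} - x^{a} \log{\left(x \right)}^{4} \, dx = - \frac{24}{\left(a + 1\right)^{5}},$$
and the integrand here is exactly the target integrand, so $I = - \frac{24}{\left(a + 1\right)^{5}}$.

Setting $a = \frac{1}{2}$:
$$I = - \frac{256}{81}.$$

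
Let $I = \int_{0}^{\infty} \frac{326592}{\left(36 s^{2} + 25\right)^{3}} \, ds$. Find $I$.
$\frac{10206 \pi}{3125}$

Begin with the known result
$$J(a) = \int_{0}^{\infty} \frac{7}{a^{2} + s^{2}} \, ds = \frac{7 \pi}{2 a}.$$

Differentiating under the integral sign with respect to $a$,
$$\frac{dJ}{da} = \int_{0}^{\infty} - \frac{14 a}{\left(a^{2} + s^{2}\right)^{2}} \, ds = - \frac{7 \pi}{2 a^{2}},$$
so $\int_{0}^{\infty} \frac{7}{\left(a^{2} + s^{2}\right)^{2}} \, ds = \frac{7 \pi}{4 a^{3}}$.

Repeating — each differentiation of $1/(s^2+a^2)^j$ produces $-2ja/(s^2+a^2)^{j+1}$ — and dividing through by $-2ja$ at each step yields, after $2$ differentiations in total,
$$\int_{0}^{\infty} \frac{7}{\left(a^{2} + s^{2}\right)^{3}} \, ds = \frac{21 \pi}{16 a^{5}}.$$

Setting $a = \frac{5}{6}$:
$$I = \frac{10206 \pi}{3125}.$$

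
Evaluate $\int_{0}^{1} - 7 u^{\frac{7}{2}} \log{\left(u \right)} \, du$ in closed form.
$\frac{28}{81}$

Start from the elementary integral
$$J(a) = \int_{0}^{1} - 7 u^{a} \, du = - \frac{7}{a + 1}.$$

Differentiating under the integral sign brings down a factor of $\ln u$:
$$\frac{dJ}{da} = \int_{0}^{1} - 7 u^{a} \log{\left(u \right)} \, du = \frac{7}{\left(a + 1\right)^{2}}.$$

The integral on the left is $I$, so $I = \frac{7}{\left(a + 1\right)^{2}}$.

Setting $a = \frac{7}{2}$:
$$I = \frac{28}{81}.$$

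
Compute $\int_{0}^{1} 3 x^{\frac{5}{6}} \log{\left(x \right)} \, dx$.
$- \frac{108}{121}$

Consider the simpler parametrised integral
$$J(a) = \int_{0}^{1} 3 x^{a} \, dx = \frac{3}{a + 1}.$$

Differentiating under the integral sign brings down a factor of $\ln x$:
$$\frac{dJ}{da} = \int_{0}^{1} 3 x^{a} \log{\left(x \right)} \, dx = - \frac{3}{\left(a + 1\right)^{2}}.$$

The integral on the left is $I$, so $I = - \frac{3}{\left(a + 1\right)^{2}}$.

Setting $a = \frac{5}{6}$:
$$I = - \frac{108}{121}.$$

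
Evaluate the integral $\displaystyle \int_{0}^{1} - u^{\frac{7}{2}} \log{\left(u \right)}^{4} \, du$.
$- \frac{256}{19683}$

Begin with the known integral
$$J(a) = \int_{0}^{1} - u^{a} \, du = - \frac{1}{a + 1}.$$

Differentiating under the integral sign brings down a factor of $\ln u$:
$$\frac{dJ}{da} = \int_{0}^{1} - u^{a} \log{\left(u \right)} \, du = \frac{1}{\left(a + 1\right)^{2}}.$$

Repeating $4$ times in total — each differentiation brings down another $\ln u$ — gives
$$\frac{d^{4}J}{da^{4}} = \int_{0}^{1} - u^{a} \log{\left(u \right)}^{4} \, du = - \frac{24}{\left(a + 1\right)^{5}},$$
and the integrand here is exactly the target integrand, so $I = - \frac{24}{\left(a + 1\right)^{5}}$.

Setting $a = \frac{7}{2}$:
$$I = - \frac{256}{19683}.$$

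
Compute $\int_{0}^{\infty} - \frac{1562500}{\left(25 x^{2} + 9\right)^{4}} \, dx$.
$- \frac{390625 \pi}{17496}$

Start from the standard arctangent integral
$$J(a) = \int_{0}^{\infty} - \frac{4}{a^{2} + x^{2}} \, dx = - \frac{2 \pi}{a}.$$

Differentiating under the integral sign with respect to $a$,
$$\frac{dJ}{da} = \int_{0}^{\infty} \frac{8 a}{\left(a^{2} + x^{2}\right)^{2}} \, dx = \frac{2 \pi}{a^{2}},$$
so $\int_{0}^{\infty} - \frac{4}{\left(a^{2} + x^{2}\right)^{2}} \, dx = - \frac{\pi}{a^{3}}$.

Repeating — each differentiation of $1/(x^2+a^2)^j$ produces $-2ja/(x^2+a^2)^{j+1}$ — and dividing through by $-2ja$ at each step yields, after $3$ differentiations in total,
$$\int_{0}^{\infty} - \frac{4}{\left(a^{2} + x^{2}\right)^{4}} \, dx = - \frac{5 \pi}{8 a^{7}}.$$

Setting $a = \frac{3}{5}$:
$$I = - \frac{390625 \pi}{17496}.$$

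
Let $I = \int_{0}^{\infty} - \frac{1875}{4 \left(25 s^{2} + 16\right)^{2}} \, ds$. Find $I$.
$- \frac{375 \pi}{1024}$

Begin with the known result
$$J(a) = \int_{0}^{\infty} - \frac{3}{4 \left(a^{2} + s^{2}\right)} \, ds = - \frac{3 \pi}{8 a}.$$

Differentiating under the integral sign with respect to $a$,
$$\frac{dJ}{da} = \int_{0}^{\infty} \frac{3 a}{2 \left(a^{2} + s^{2}\right)^{2}} \, ds = \frac{3 \pi}{8 a^{2}},$$
so $\int_{0}^{\infty} - \frac{3}{4 \left(a^{2} + s^{2}\right)^{2}} \, ds = - \frac{3 \pi}{16 a^{3}}$.

Setting $a = \frac{4}{5}$:
$$I = - \frac{375 \pi}{1024}.$$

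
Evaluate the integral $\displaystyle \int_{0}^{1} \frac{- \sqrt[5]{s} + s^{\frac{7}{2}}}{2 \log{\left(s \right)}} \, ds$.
$\log{\left(\frac{\sqrt{15}}{2} \right)}$

Consider the one-parameter family: let $I(a) = \int_{0}^{1} \frac{s^{\frac{7}{2}} - s^{a}}{2 \log{\left(s \right)}} \, ds$.

Since $\dfrac{\partial}{\partial a}\,s^{a} = s^{a} \ln s$, the $\ln s$ in the denominator cancels and
$$\frac{dI}{da} = \int_{0}^{1} - \frac{1}{2} s^{a} \, ds = - \frac{1}{2} \left[\frac{s^{a+1}}{a+1}\right]_0^1 = - \frac{1}{2 a + 2}.$$

Integrating with respect to $a$ gives $I(a) = - \frac{\log{\left(a + 1 \right)}}{2} - \frac{\log{\left(2 \right)}}{2} + \log{\left(3 \right)} + C$.

At $a = \frac{7}{2}$ the integrand is identically $0$, so $I(\frac{7}{2}) = 0$. The closed form gives $0$, hence $C = 0$.

Setting $a = \frac{1}{5}$:
$$I = \log{\left(\frac{\sqrt{15}}{2} \right)}.$$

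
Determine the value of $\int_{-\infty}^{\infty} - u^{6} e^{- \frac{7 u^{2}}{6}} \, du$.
$- \frac{405 \sqrt{42} \sqrt{\pi}}{2401}$

Start from the elementary integral
$$J(a) = \int_{-\infty}^{\infty} - e^{- a u^{2}} \, du = - \frac{\sqrt{\pi}}{\sqrt{a}}.$$

Differentiating under the integral sign brings down a factor of $(-u^2)$:
$$\frac{dJ}{da} = \int_{-\infty}^{\infty} u^{2} e^{- a u^{2}} \, du = \frac{\sqrt{\pi}}{2 a^{\frac{3}{2}}}.$$

Repeating $3$ times in total — each differentiation brings down another $(-u^2)$ — gives
$$\frac{d^{3}J}{da^{3}} = \int_{-\infty}^{\infty} u^{6} e^{- a u^{2}} \, du = \frac{15 \sqrt{\pi}}{8 a^{\frac{7}{2}}},$$
and the integrand here is $(-1)^{3}$ times the target integrand, so $I = (-1)^{3}\,\frac{d^{3}J}{da^{3}} = - \frac{15 \sqrt{\pi}}{8 a^{\frac{7}{2}}}$.

Setting $a = \frac{7}{6}$:
$$I = - \frac{405 \sqrt{42} \sqrt{\pi}}{2401}.$$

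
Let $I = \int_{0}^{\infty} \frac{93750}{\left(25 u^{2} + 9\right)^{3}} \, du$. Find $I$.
$\frac{3125 \pi}{216}$

Start from the standard arctangent integral
$$J(a) = \int_{0}^{\infty} \frac{6}{a^{2} + u^{2}} \, du = \frac{3 \pi}{a}.$$

Differentiating under the integral sign with respect to $a$,
$$\frac{dJ}{da} = \int_{0}^{\infty} - \frac{12 a}{\left(a^{2} + u^{2}\right)^{2}} \, du = - \frac{3 \pi}{a^{2}},$$
so $\int_{0}^{\infty} \frac{6}{\left(a^{2} + u^{2}\right)^{2}} \, du = \frac{3 \pi}{2 a^{3}}$.

Repeating — each differentiation of $1/(u^2+a^2)^j$ produces $-2ja/(u^2+a^2)^{j+1}$ — and dividing through by $-2ja$ at each step yields, after $2$ differentiations in total,
$$\int_{0}^{\infty} \frac{6}{\left(a^{2} + u^{2}\right)^{3}} \, du = \frac{9 \pi}{8 a^{5}}.$$

Setting $a = \frac{3}{5}$:
$$I = \frac{3125 \pi}{216}.$$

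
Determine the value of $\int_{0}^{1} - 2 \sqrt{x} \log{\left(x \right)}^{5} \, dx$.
$\frac{5120}{243}$

Start from the elementary integral
$$J(a) = \int_{0}^{1} - 2 x^{a} \, dx = - \frac{2}{a + 1}.$$

Differentiating under the integral sign brings down a factor of $\ln x$:
$$\frac{dJ}{da} = \int_{0}^{1} - 2 x^{a} \log{\left(x \right)} \, dx = \frac{2}{\left(a + 1\right)^{2}}.$$

Repeating $5$ times in total — each differentiation brings down another $\ln x$ — gives
$$\frac{d^{5}J}{da^{5}} = \int_{0}^{1} - 2 x^{a} \log{\left(x \right)}^{5} \, dx = \frac{240}{\left(a + 1\right)^{6}},$$
and the integrand here is exactly the target integrand, so $I = \frac{240}{\left(a + 1\right)^{6}}$.

Setting $a = \frac{1}{2}$:
$$I = \frac{5120}{243}.$$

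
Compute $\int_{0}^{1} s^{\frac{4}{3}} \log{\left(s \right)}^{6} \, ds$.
$\frac{1574640}{823543}$

Start from the elementary integral
$$J(a) = \int_{0}^{1} s^{a} \, ds = \frac{1}{a + 1}.$$

Differentiating under the integral sign brings down a factor of $\ln s$:
$$\frac{dJ}{da} = \int_{0}^{1} s^{a} \log{\left(s \right)} \, ds = - \frac{1}{\left(a + 1\right)^{2}}.$$

Repeating $6$ times in total — each differentiation brings down another $\ln s$ — gives
$$\frac{d^{6}J}{da^{6}} = \int_{0}^{1} s^{a} \log{\left(s \right)}^{6} \, ds = \frac{720}{\left(a + 1\right)^{7}},$$
and the integrand here is exactly the target integrand, so $I = \frac{720}{\left(a + 1\right)^{7}}$.

Setting $a = \frac{4}{3}$:
$$I = \frac{1574640}{823543}.$$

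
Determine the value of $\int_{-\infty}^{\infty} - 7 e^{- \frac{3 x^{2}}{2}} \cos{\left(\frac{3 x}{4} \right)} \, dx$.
$- \frac{7 \sqrt{6} \sqrt{\pi}}{3 e^{\frac{3}{32}}}$

Define $I(b) = \int_{-\infty}^{\infty} - 7 e^{- \frac{3 x^{2}}{2}} \cos{\left(b x \right)} \, dx$.

Differentiating under the integral sign,
$$I'(b) = \int_{-\infty}^{\infty} 7 x e^{- \frac{3 x^{2}}{2}} \sin{\left(b x \right)} \, dx.$$

Integrate $\int_{-\infty}^{\infty} x \sin(b x)\, e^{- \frac{3 x^{2}}{2}}\, dx$ by parts with $u = \sin(b x)$ and $dv = x\, e^{- \frac{3 x^{2}}{2}}\, dx$, giving $v = - \frac{e^{- \frac{3 x^{2}}{2}}}{3}$. The boundary term vanishes and
$$\int_{-\infty}^{\infty} x \sin(b x)\, e^{- \frac{3 x^{2}}{2}}\, dx = \frac{b}{3} \int_{-\infty}^{\infty} \cos(b x)\, e^{- \frac{3 x^{2}}{2}}\, dx,$$
so $I'(b) = - \frac{b}{3}\, I(b)$.

This is a separable first-order ODE; solving with the initial condition $I(0) = \int_{-\infty}^{\infty} - 7 e^{- \frac{3 x^{2}}{2}}\,dx = - \frac{7 \sqrt{6} \sqrt{\pi}}{3}$ gives
$$I(b) = - \frac{7 \sqrt{6} \sqrt{\pi} e^{- \frac{b^{2}}{6}}}{3}.$$

Setting $b = \frac{3}{4}$:
$$I = - \frac{7 \sqrt{6} \sqrt{\pi}}{3 e^{\frac{3}{32}}}.$$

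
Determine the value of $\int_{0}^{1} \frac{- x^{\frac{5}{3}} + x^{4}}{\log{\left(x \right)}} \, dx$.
$\log{\left(\frac{15}{8} \right)}$

Replace the exponent $\frac{5}{3}$ by a parameter $a$: let $I(a) = \int_{0}^{1} \frac{x^{4} - x^{a}}{\log{\left(x \right)}} \, dx$.

Since $\dfrac{\partial}{\partial a}\,x^{a} = x^{a} \ln x$, the $\ln x$ in the denominator cancels and
$$\frac{dI}{da} = \int_{0}^{1} -1 x^{a} \, dx = -1 \left[\frac{x^{a+1}}{a+1}\right]_0^1 = - \frac{1}{a + 1}.$$

Integrating with respect to $a$ gives $I(a) = \log{\left(\frac{5}{a + 1} \right)} + C$.

At $a = 4$ the integrand is identically $0$, so $I(4) = 0$. The closed form gives $0$, hence $C = 0$.

Setting $a = \frac{5}{3}$:
$$I = \log{\left(\frac{15}{8} \right)}.$$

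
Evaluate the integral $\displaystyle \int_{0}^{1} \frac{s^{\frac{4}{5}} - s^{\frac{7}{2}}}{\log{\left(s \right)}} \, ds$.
$- \log{\left(5 \right)} + \log{\left(2 \right)}$

Consider the one-parameter family: let $I(a) = \int_{0}^{1} \frac{s^{\frac{4}{5}} - s^{a}}{\log{\left(s \right)}} \, ds$.

Since $\dfrac{\partial}{\partial a}\,s^{a} = s^{a} \ln s$, the $\ln s$ in the denominator cancels and
$$\frac{dI}{da} = \int_{0}^{1} -1 s^{a} \, ds = -1 \left[\frac{s^{a+1}}{a+1}\right]_0^1 = - \frac{1}{a + 1}.$$

Integrating with respect to $a$ gives $I(a) = - \log{\left(\frac{5 a}{9} + \frac{5}{9} \right)} + C$.

At $a = \frac{4}{5}$ the integrand is identically $0$, so $I(\frac{4}{5}) = 0$. The closed form gives $0$, hence $C = 0$.

Setting $a = \frac{7}{2}$:
$$I = - \log{\left(5 \right)} + \log{\left(2 \right)}.$$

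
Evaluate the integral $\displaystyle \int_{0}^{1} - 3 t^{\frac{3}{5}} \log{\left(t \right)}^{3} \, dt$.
$\frac{5625}{2048}$

Consider the simpler parametrised integral
$$J(a) = \int_{0}^{1} - 3 t^{a} \, dt = - \frac{3}{a + 1}.$$

Differentiating under the integral sign brings down a factor of $\ln t$:
$$\frac{dJ}{da} = \int_{0}^{1} - 3 t^{a} \log{\left(t \right)} \, dt = \frac{3}{\left(a + 1\right)^{2}}.$$

Repeating $3$ times in total — each differentiation brings down another $\ln t$ — gives
$$\frac{d^{3}J}{da^{3}} = \int_{0}^{1} - 3 t^{a} \log{\left(t \right)}^{3} \, dt = \frac{18}{\left(a + 1\right)^{4}},$$
and the integrand here is exactly the target integrand, so $I = \frac{18}{\left(a + 1\right)^{4}}$.

Setting $a = \frac{3}{5}$:
$$I = \frac{5625}{2048}.$$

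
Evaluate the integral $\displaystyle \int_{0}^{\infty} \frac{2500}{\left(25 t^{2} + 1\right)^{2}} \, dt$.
$125 \pi$

Recall the elementary integral
$$J(a) = \int_{0}^{\infty} \frac{4}{a^{2} + t^{2}} \, dt = \frac{2 \pi}{a}.$$

Differentiating under the integral sign with respect to $a$,
$$\frac{dJ}{da} = \int_{0}^{\infty} - \frac{8 a}{\left(a^{2} + t^{2}\right)^{2}} \, dt = - \frac{2 \pi}{a^{2}},$$
so $\int_{0}^{\infty} \frac{4}{\left(a^{2} + t^{2}\right)^{2}} \, dt = \frac{\pi}{a^{3}}$.

Setting $a = \frac{1}{5}$:
$$I = 125 \pi.$$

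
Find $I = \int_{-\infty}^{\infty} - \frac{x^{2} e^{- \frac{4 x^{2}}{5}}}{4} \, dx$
$- \frac{5 \sqrt{5} \sqrt{\pi}}{64}$

Begin with the known integral
$$J(a) = \int_{-\infty}^{\infty} - \frac{e^{- a x^{2}}}{4} \, dx = - \frac{\sqrt{\pi}}{4 \sqrt{a}}.$$

Differentiating under the integral sign brings down a factor of $(-x^2)$:
$$\frac{dJ}{da} = \int_{-\infty}^{\infty} \frac{x^{2} e^{- a x^{2}}}{4} \, dx = \frac{\sqrt{\pi}}{8 a^{\frac{3}{2}}}.$$

The integral on the left is $-I$, so $I = - \frac{\sqrt{\pi}}{8 a^{\frac{3}{2}}}$.

Setting $a = \frac{4}{5}$:
$$I = - \frac{5 \sqrt{5} \sqrt{\pi}}{64}.$$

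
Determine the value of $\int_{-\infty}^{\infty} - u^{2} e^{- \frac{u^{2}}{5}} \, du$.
$- \frac{5 \sqrt{5} \sqrt{\pi}}{2}$

Begin with the known integral
$$J(a) = \int_{-\infty}^{\infty} - e^{- a u^{2}} \, du = - \frac{\sqrt{\pi}}{\sqrt{a}}.$$

Differentiating under the integral sign brings down a factor of $(-u^2)$:
$$\frac{dJ}{da} = \int_{-\infty}^{\infty} u^{2} e^{- a u^{2}} \, du = \frac{\sqrt{\pi}}{2 a^{\frac{3}{2}}}.$$

The integral on the left is $-I$, so $I = - \frac{\sqrt{\pi}}{2 a^{\frac{3}{2}}}$.

Setting $a = \frac{1}{5}$:
$$I = - \frac{5 \sqrt{5} \sqrt{\pi}}{2}.$$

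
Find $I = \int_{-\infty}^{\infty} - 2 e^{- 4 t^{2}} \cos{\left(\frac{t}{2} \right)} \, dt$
$- \frac{\sqrt{\pi}}{e^{\frac{1}{64}}}$

Treat the cosine frequency as a parameter and define $I(b) = \int_{-\infty}^{\infty} - 2 e^{- 4 t^{2}} \cos{\left(b t \right)} \, dt$.

Differentiating under the integral sign,
$$I'(b) = \int_{-\infty}^{\infty} 2 t e^{- 4 t^{2}} \sin{\left(b t \right)} \, dt.$$

Integrate $\int_{-\infty}^{\infty} t \sin(b t)\, e^{- 4 t^{2}}\, dt$ by parts with $u = \sin(b t)$ and $dv = t\, e^{- 4 t^{2}}\, dt$, giving $v = - \frac{e^{- 4 t^{2}}}{8}$. The boundary term vanishes and
$$\int_{-\infty}^{\infty} t \sin(b t)\, e^{- 4 t^{2}}\, dt = \frac{b}{8} \int_{-\infty}^{\infty} \cos(b t)\, e^{- 4 t^{2}}\, dt,$$
so $I'(b) = - \frac{b}{8}\, I(b)$.

This is a separable first-order ODE; solving with the initial condition $I(0) = \int_{-\infty}^{\infty} - 2 e^{- 4 t^{2}}\,dt = - \sqrt{\pi}$ gives
$$I(b) = - \sqrt{\pi} e^{- \frac{b^{2}}{16}}.$$

Setting $b = \frac{1}{2}$:
$$I = - \frac{\sqrt{\pi}}{e^{\frac{1}{64}}}.$$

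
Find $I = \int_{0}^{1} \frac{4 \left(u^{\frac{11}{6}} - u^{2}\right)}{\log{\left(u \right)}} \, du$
$- \log{\left(\frac{104976}{83521} \right)}$

Consider the one-parameter family: let $I(a) = \int_{0}^{1} \frac{4 \left(u^{\frac{11}{6}} - u^{a}\right)}{\log{\left(u \right)}} \, du$.

Since $\dfrac{\partial}{\partial a}\,u^{a} = u^{a} \ln u$, the $\ln u$ in the denominator cancels and
$$\frac{dI}{da} = \int_{0}^{1} -4 u^{a} \, du = -4 \left[\frac{u^{a+1}}{a+1}\right]_0^1 = - \frac{4}{a + 1}.$$

Integrating with respect to $a$ gives $I(a) = - \log{\left(\frac{1296 \left(a + 1\right)^{4}}{83521} \right)} + C$.

At $a = \frac{11}{6}$ the integrand is identically $0$, so $I(\frac{11}{6}) = 0$. The closed form gives $0$, hence $C = 0$.

Setting $a = 2$:
$$I = - \log{\left(\frac{104976}{83521} \right)}.$$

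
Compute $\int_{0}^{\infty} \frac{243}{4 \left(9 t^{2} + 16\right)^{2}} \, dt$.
$\frac{81 \pi}{1024}$

Start from the standard arctangent integral
$$J(a) = \int_{0}^{\infty} \frac{3}{4 \left(a^{2} + t^{2}\right)} \, dt = \frac{3 \pi}{8 a}.$$

Differentiating under the integral sign with respect to $a$,
$$\frac{dJ}{da} = \int_{0}^{\infty} - \frac{3 a}{2 \left(a^{2} + t^{2}\right)^{2}} \, dt = - \frac{3 \pi}{8 a^{2}},$$
so $\int_{0}^{\infty} \frac{3}{4 \left(a^{2} + t^{2}\right)^{2}} \, dt = \frac{3 \pi}{16 a^{3}}$.

Setting $a = \frac{4}{3}$:
$$I = \frac{81 \pi}{1024}.$$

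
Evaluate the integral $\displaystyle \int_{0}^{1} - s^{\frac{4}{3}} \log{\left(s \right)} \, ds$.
$\frac{9}{49}$

Start from the elementary integral
$$J(a) = \int_{0}^{1} - s^{a} \, ds = - \frac{1}{a + 1}.$$

Differentiating under the integral sign brings down a factor of $\ln s$:
$$\frac{dJ}{da} = \int_{0}^{1} - s^{a} \log{\left(s \right)} \, ds = \frac{1}{\left(a + 1\right)^{2}}.$$

The integral on the left is $I$, so $I = \frac{1}{\left(a + 1\right)^{2}}$.

Setting $a = \frac{4}{3}$:
$$I = \frac{9}{49}.$$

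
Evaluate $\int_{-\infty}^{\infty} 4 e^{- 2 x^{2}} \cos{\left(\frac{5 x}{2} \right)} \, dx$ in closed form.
$\frac{2 \sqrt{2} \sqrt{\pi}}{e^{\frac{25}{32}}}$

Let $b$ denote the cosine frequency and define $I(b) = \int_{-\infty}^{\infty} 4 e^{- 2 x^{2}} \cos{\left(b x \right)} \, dx$.

Differentiating under the integral sign,
$$I'(b) = \int_{-\infty}^{\infty} - 4 x e^{- 2 x^{2}} \sin{\left(b x \right)} \, dx.$$

Integrate $\int_{-\infty}^{\infty} x \sin(b x)\, e^{- 2 x^{2}}\, dx$ by parts with $u = \sin(b x)$ and $dv = x\, e^{- 2 x^{2}}\, dx$, giving $v = - \frac{e^{- 2 x^{2}}}{4}$. The boundary term vanishes and
$$\int_{-\infty}^{\infty} x \sin(b x)\, e^{- 2 x^{2}}\, dx = \frac{b}{4} \int_{-\infty}^{\infty} \cos(b x)\, e^{- 2 x^{2}}\, dx,$$
so $I'(b) = - \frac{b}{4}\, I(b)$.

This is a separable first-order ODE; solving with the initial condition $I(0) = \int_{-\infty}^{\infty} 4 e^{- 2 x^{2}}\,dx = 2 \sqrt{2} \sqrt{\pi}$ gives
$$I(b) = 2 \sqrt{2} \sqrt{\pi} e^{- \frac{b^{2}}{8}}.$$

Setting $b = \frac{5}{2}$:
$$I = \frac{2 \sqrt{2} \sqrt{\pi}}{e^{\frac{25}{32}}}.$$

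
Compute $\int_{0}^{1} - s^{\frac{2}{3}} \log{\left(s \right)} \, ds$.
$\frac{9}{25}$

Start from the elementary integral
$$J(a) = \int_{0}^{1} - s^{a} \, ds = - \frac{1}{a + 1}.$$

Differentiating under the integral sign brings down a factor of $\ln s$:
$$\frac{dJ}{da} = \int_{0}^{1} - s^{a} \log{\left(s \right)} \, ds = \frac{1}{\left(a + 1\right)^{2}}.$$

The integral on the left is $I$, so $I = \frac{1}{\left(a + 1\right)^{2}}$.

Setting $a = \frac{2}{3}$:
$$I = \frac{9}{25}.$$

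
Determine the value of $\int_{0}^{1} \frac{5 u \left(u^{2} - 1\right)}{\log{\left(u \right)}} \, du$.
$\log{\left(32 \right)}$

Introduce a parameter $a$ in the exponent: let $I(a) = \int_{0}^{1} \frac{5 \left(- u + u^{a}\right)}{\log{\left(u \right)}} \, du$.

Since $\dfrac{\partial}{\partial a}\,u^{a} = u^{a} \ln u$, the $\ln u$ in the denominator cancels and
$$\frac{dI}{da} = \int_{0}^{1} 5 u^{a} \, du = 5 \left[\frac{u^{a+1}}{a+1}\right]_0^1 = \frac{5}{a + 1}.$$

Integrating with respect to $a$ gives $I(a) = \log{\left(\frac{\left(a + 1\right)^{5}}{32} \right)} + C$.

At $a = 1$ the integrand is identically $0$, so $I(1) = 0$. The closed form gives $0$, hence $C = 0$.

Setting $a = 3$:
$$I = \log{\left(32 \right)}.$$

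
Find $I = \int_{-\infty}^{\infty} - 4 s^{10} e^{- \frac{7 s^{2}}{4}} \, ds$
$- \frac{34560 \sqrt{7} \sqrt{\pi}}{16807}$

Start from the elementary integral
$$J(a) = \int_{-\infty}^{\infty} - 4 e^{- a s^{2}} \, ds = - \frac{4 \sqrt{\pi}}{\sqrt{a}}.$$

Differentiating under the integral sign brings down a factor of $(-s^2)$:
$$\frac{dJ}{da} = \int_{-\infty}^{\infty} 4 s^{2} e^{- a s^{2}} \, ds = \frac{2 \sqrt{\pi}}{a^{\frac{3}{2}}}.$$

Repeating $5$ times in total — each differentiation brings down another $(-s^2)$ — gives
$$\frac{d^{5}J}{da^{5}} = \int_{-\infty}^{\infty} 4 s^{10} e^{- a s^{2}} \, ds = \frac{945 \sqrt{\pi}}{8 a^{\frac{11}{2}}},$$
and the integrand here is $(-1)^{5}$ times the target integrand, so $I = (-1)^{5}\,\frac{d^{5}J}{da^{5}} = - \frac{945 \sqrt{\pi}}{8 a^{\frac{11}{2}}}$.

Setting $a = \frac{7}{4}$:
$$I = - \frac{34560 \sqrt{7} \sqrt{\pi}}{16807}.$$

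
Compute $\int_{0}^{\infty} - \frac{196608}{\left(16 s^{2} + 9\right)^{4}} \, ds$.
$- \frac{2560 \pi}{729}$

Recall the elementary integral
$$J(a) = \int_{0}^{\infty} - \frac{3}{a^{2} + s^{2}} \, ds = - \frac{3 \pi}{2 a}.$$

Differentiating under the integral sign with respect to $a$,
$$\frac{dJ}{da} = \int_{0}^{\infty} \frac{6 a}{\left(a^{2} + s^{2}\right)^{2}} \, ds = \frac{3 \pi}{2 a^{2}},$$
so $\int_{0}^{\infty} - \frac{3}{\left(a^{2} + s^{2}\right)^{2}} \, ds = - \frac{3 \pi}{4 a^{3}}$.

Repeating — each differentiation of $1/(s^2+a^2)^j$ produces $-2ja/(s^2+a^2)^{j+1}$ — and dividing through by $-2ja$ at each step yields, after $3$ differentiations in total,
$$\int_{0}^{\infty} - \frac{3}{\left(a^{2} + s^{2}\right)^{4}} \, ds = - \frac{15 \pi}{32 a^{7}}.$$

Setting $a = \frac{3}{4}$:
$$I = - \frac{2560 \pi}{729}.$$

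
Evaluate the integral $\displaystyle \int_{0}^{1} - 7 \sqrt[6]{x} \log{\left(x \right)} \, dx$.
$\frac{36}{7}$

Consider the simpler parametrised integral
$$J(a) = \int_{0}^{1} - 7 x^{a} \, dx = - \frac{7}{a + 1}.$$

Differentiating under the integral sign brings down a factor of $\ln x$:
$$\frac{dJ}{da} = \int_{0}^{1} - 7 x^{a} \log{\left(x \right)} \, dx = \frac{7}{\left(a + 1\right)^{2}}.$$

The integral on the left is $I$, so $I = \frac{7}{\left(a + 1\right)^{2}}$.

Setting $a = \frac{1}{6}$:
$$I = \frac{36}{7}.$$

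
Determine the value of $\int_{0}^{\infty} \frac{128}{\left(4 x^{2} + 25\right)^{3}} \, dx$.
$\frac{12 \pi}{3125}$

Recall the elementary integral
$$J(a) = \int_{0}^{\infty} \frac{2}{a^{2} + x^{2}} \, dx = \frac{\pi}{a}.$$

Differentiating under the integral sign with respect to $a$,
$$\frac{dJ}{da} = \int_{0}^{\infty} - \frac{4 a}{\left(a^{2} + x^{2}\right)^{2}} \, dx = - \frac{\pi}{a^{2}},$$
so $\int_{0}^{\infty} \frac{2}{\left(a^{2} + x^{2}\right)^{2}} \, dx = \frac{\pi}{2 a^{3}}$.

Repeating — each differentiation of $1/(x^2+a^2)^j$ produces $-2ja/(x^2+a^2)^{j+1}$ — and dividing through by $-2ja$ at each step yields, after $2$ differentiations in total,
$$\int_{0}^{\infty} \frac{2}{\left(a^{2} + x^{2}\right)^{3}} \, dx = \frac{3 \pi}{8 a^{5}}.$$

Setting $a = \frac{5}{2}$:
$$I = \frac{12 \pi}{3125}.$$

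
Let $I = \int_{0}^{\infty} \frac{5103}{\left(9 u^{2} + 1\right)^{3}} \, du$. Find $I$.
$\frac{5103 \pi}{16}$

Recall the elementary integral
$$J(a) = \int_{0}^{\infty} \frac{7}{a^{2} + u^{2}} \, du = \frac{7 \pi}{2 a}.$$

Differentiating under the integral sign with respect to $a$,
$$\frac{dJ}{da} = \int_{0}^{\infty} - \frac{14 a}{\left(a^{2} + u^{2}\right)^{2}} \, du = - \frac{7 \pi}{2 a^{2}},$$
so $\int_{0}^{\infty} \frac{7}{\left(a^{2} + u^{2}\right)^{2}} \, du = \frac{7 \pi}{4 a^{3}}$.

Repeating — each differentiation of $1/(u^2+a^2)^j$ produces $-2ja/(u^2+a^2)^{j+1}$ — and dividing through by $-2ja$ at each step yields, after $2$ differentiations in total,
$$\int_{0}^{\infty} \frac{7}{\left(a^{2} + u^{2}\right)^{3}} \, du = \frac{21 \pi}{16 a^{5}}.$$

Setting $a = \frac{1}{3}$:
$$I = \frac{5103 \pi}{16}.$$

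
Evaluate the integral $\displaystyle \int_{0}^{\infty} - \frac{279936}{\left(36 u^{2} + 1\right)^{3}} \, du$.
$- 8748 \pi$

Recall the elementary integral
$$J(a) = \int_{0}^{\infty} - \frac{6}{a^{2} + u^{2}} \, du = - \frac{3 \pi}{a}.$$

Differentiating under the integral sign with respect to $a$,
$$\frac{dJ}{da} = \int_{0}^{\infty} \frac{12 a}{\left(a^{2} + u^{2}\right)^{2}} \, du = \frac{3 \pi}{a^{2}},$$
so $\int_{0}^{\infty} - \frac{6}{\left(a^{2} + u^{2}\right)^{2}} \, du = - \frac{3 \pi}{2 a^{3}}$.

Repeating — each differentiation of $1/(u^2+a^2)^j$ produces $-2ja/(u^2+a^2)^{j+1}$ — and dividing through by $-2ja$ at each step yields, after $2$ differentiations in total,
$$\int_{0}^{\infty} - \frac{6}{\left(a^{2} + u^{2}\right)^{3}} \, du = - \frac{9 \pi}{8 a^{5}}.$$

Setting $a = \frac{1}{6}$:
$$I = - 8748 \pi.$$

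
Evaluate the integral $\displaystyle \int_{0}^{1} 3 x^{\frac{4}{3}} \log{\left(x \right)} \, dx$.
$- \frac{27}{49}$

Start from the elementary integral
$$J(a) = \int_{0}^{1} 3 x^{a} \, dx = \frac{3}{a + 1}.$$

Differentiating under the integral sign brings down a factor of $\ln x$:
$$\frac{dJ}{da} = \int_{0}^{1} 3 x^{a} \log{\left(x \right)} \, dx = - \frac{3}{\left(a + 1\right)^{2}}.$$

The integral on the left is $I$, so $I = - \frac{3}{\left(a + 1\right)^{2}}$.

Setting $a = \frac{4}{3}$:
$$I = - \frac{27}{49}.$$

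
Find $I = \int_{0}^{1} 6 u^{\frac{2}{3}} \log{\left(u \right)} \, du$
$- \frac{54}{25}$

Consider the simpler parametrised integral
$$J(a) = \int_{0}^{1} 6 u^{a} \, du = \frac{6}{a + 1}.$$

Differentiating under the integral sign brings down a factor of $\ln u$:
$$\frac{dJ}{da} = \int_{0}^{1} 6 u^{a} \log{\left(u \right)} \, du = - \frac{6}{\left(a + 1\right)^{2}}.$$

The integral on the left is $I$, so $I = - \frac{6}{\left(a + 1\right)^{2}}$.

Setting $a = \frac{2}{3}$:
$$I = - \frac{54}{25}.$$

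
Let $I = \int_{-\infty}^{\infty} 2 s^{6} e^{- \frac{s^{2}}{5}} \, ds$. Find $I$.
$\frac{1875 \sqrt{5} \sqrt{\pi}}{4}$

Start from the elementary integral
$$J(a) = \int_{-\infty}^{\infty} 2 e^{- a s^{2}} \, ds = \frac{2 \sqrt{\pi}}{\sqrt{a}}.$$

Differentiating under the integral sign brings down a factor of $(-s^2)$:
$$\frac{dJ}{da} = \int_{-\infty}^{\infty} - 2 s^{2} e^{- a s^{2}} \, ds = - \frac{\sqrt{\pi}}{a^{\frac{3}{2}}}.$$

Repeating $3$ times in total — each differentiation brings down another $(-s^2)$ — gives
$$\frac{d^{3}J}{da^{3}} = \int_{-\infty}^{\infty} - 2 s^{6} e^{- a s^{2}} \, ds = - \frac{15 \sqrt{\pi}}{4 a^{\frac{7}{2}}},$$
and the integrand here is $(-1)^{3}$ times the target integrand, so $I = (-1)^{3}\,\frac{d^{3}J}{da^{3}} = \frac{15 \sqrt{\pi}}{4 a^{\frac{7}{2}}}$.

Setting $a = \frac{1}{5}$:
$$I = \frac{1875 \sqrt{5} \sqrt{\pi}}{4}.$$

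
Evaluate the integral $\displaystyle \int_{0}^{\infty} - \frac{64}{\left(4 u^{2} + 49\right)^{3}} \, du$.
$- \frac{6 \pi}{16807}$

Start from the standard arctangent integral
$$J(a) = \int_{0}^{\infty} - \frac{1}{a^{2} + u^{2}} \, du = - \frac{\pi}{2 a}.$$

Differentiating under the integral sign with respect to $a$,
$$\frac{dJ}{da} = \int_{0}^{\infty} \frac{2 a}{\left(a^{2} + u^{2}\right)^{2}} \, du = \frac{\pi}{2 a^{2}},$$
so $\int_{0}^{\infty} - \frac{1}{\left(a^{2} + u^{2}\right)^{2}} \, du = - \frac{\pi}{4 a^{3}}$.

Repeating — each differentiation of $1/(u^2+a^2)^j$ produces $-2ja/(u^2+a^2)^{j+1}$ — and dividing through by $-2ja$ at each step yields, after $2$ differentiations in total,
$$\int_{0}^{\infty} - \frac{1}{\left(a^{2} + u^{2}\right)^{3}} \, du = - \frac{3 \pi}{16 a^{5}}.$$

Setting $a = \frac{7}{2}$:
$$I = - \frac{6 \pi}{16807}.$$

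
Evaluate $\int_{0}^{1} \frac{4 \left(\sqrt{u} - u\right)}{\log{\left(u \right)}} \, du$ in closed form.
$\log{\left(\frac{81}{256} \right)}$

Replace the exponent $\frac{1}{2}$ by a parameter $a$: let $I(a) = \int_{0}^{1} \frac{4 \left(- u + u^{a}\right)}{\log{\left(u \right)}} \, du$.

Since $\dfrac{\partial}{\partial a}\,u^{a} = u^{a} \ln u$, the $\ln u$ in the denominator cancels and
$$\frac{dI}{da} = \int_{0}^{1} 4 u^{a} \, du = 4 \left[\frac{u^{a+1}}{a+1}\right]_0^1 = \frac{4}{a + 1}.$$

Integrating with respect to $a$ gives $I(a) = \log{\left(\frac{\left(a + 1\right)^{4}}{16} \right)} + C$.

At $a = 1$ the integrand is identically $0$, so $I(1) = 0$. The closed form gives $0$, hence $C = 0$.

Setting $a = \frac{1}{2}$:
$$I = \log{\left(\frac{81}{256} \right)}.$$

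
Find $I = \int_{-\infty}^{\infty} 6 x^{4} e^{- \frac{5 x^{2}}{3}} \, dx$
$\frac{81 \sqrt{15} \sqrt{\pi}}{250}$

Consider the simpler parametrised integral
$$J(a) = \int_{-\infty}^{\infty} 6 e^{- a x^{2}} \, dx = \frac{6 \sqrt{\pi}}{\sqrt{a}}.$$

Differentiating under the integral sign brings down a factor of $(-x^2)$:
$$\frac{dJ}{da} = \int_{-\infty}^{\infty} - 6 x^{2} e^{- a x^{2}} \, dx = - \frac{3 \sqrt{\pi}}{a^{\frac{3}{2}}}.$$

Repeating twice in total — each differentiation brings down another $(-x^2)$ — gives
$$\frac{d^{2}J}{da^{2}} = \int_{-\infty}^{\infty} 6 x^{4} e^{- a x^{2}} \, dx = \frac{9 \sqrt{\pi}}{2 a^{\frac{5}{2}}},$$
and the integrand here is exactly the target integrand, so $I = \frac{9 \sqrt{\pi}}{2 a^{\frac{5}{2}}}$.

Setting $a = \frac{5}{3}$:
$$I = \frac{81 \sqrt{15} \sqrt{\pi}}{250}.$$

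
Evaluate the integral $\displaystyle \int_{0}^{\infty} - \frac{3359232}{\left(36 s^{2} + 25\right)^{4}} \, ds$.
$- \frac{17496 \pi}{15625}$

Recall the elementary integral
$$J(a) = \int_{0}^{\infty} - \frac{2}{a^{2} + s^{2}} \, ds = - \frac{\pi}{a}.$$

Differentiating under the integral sign with respect to $a$,
$$\frac{dJ}{da} = \int_{0}^{\infty} \frac{4 a}{\left(a^{2} + s^{2}\right)^{2}} \, ds = \frac{\pi}{a^{2}},$$
so $\int_{0}^{\infty} - \frac{2}{\left(a^{2} + s^{2}\right)^{2}} \, ds = - \frac{\pi}{2 a^{3}}$.

Repeating — each differentiation of $1/(s^2+a^2)^j$ produces $-2ja/(s^2+a^2)^{j+1}$ — and dividing through by $-2ja$ at each step yields, after $3$ differentiations in total,
$$\int_{0}^{\infty} - \frac{2}{\left(a^{2} + s^{2}\right)^{4}} \, ds = - \frac{5 \pi}{16 a^{7}}.$$

Setting $a = \frac{5}{6}$:
$$I = - \frac{17496 \pi}{15625}.$$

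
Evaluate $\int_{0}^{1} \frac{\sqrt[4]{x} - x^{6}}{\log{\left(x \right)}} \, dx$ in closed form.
$\log{\left(\frac{5}{28} \right)}$

Replace the exponent $\frac{1}{4}$ by a parameter $a$: let $I(a) = \int_{0}^{1} \frac{- x^{6} + x^{a}}{\log{\left(x \right)}} \, dx$.

Since $\dfrac{\partial}{\partial a}\,x^{a} = x^{a} \ln x$, the $\ln x$ in the denominator cancels and
$$\frac{dI}{da} = \int_{0}^{1} x^{a} \, dx = \left[\frac{x^{a+1}}{a+1}\right]_0^1 = \frac{1}{a + 1}.$$

Integrating with respect to $a$ gives $I(a) = \log{\left(\frac{a}{7} + \frac{1}{7} \right)} + C$.

At $a = 6$ the integrand is identically $0$, so $I(6) = 0$. The closed form gives $0$, hence $C = 0$.

Setting $a = \frac{1}{4}$:
$$I = \log{\left(\frac{5}{28} \right)}.$$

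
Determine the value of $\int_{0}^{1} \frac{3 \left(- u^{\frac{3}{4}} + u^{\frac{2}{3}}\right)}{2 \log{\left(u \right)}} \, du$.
$- \log{\left(21 \right)} - \frac{\log{\left(105 \right)}}{2} + \log{\left(200 \right)}$

Introduce a parameter $a$ in the exponent: let $I(a) = \int_{0}^{1} \frac{3 \left(u^{\frac{2}{3}} - u^{a}\right)}{2 \log{\left(u \right)}} \, du$.

Since $\dfrac{\partial}{\partial a}\,u^{a} = u^{a} \ln u$, the $\ln u$ in the denominator cancels and
$$\frac{dI}{da} = \int_{0}^{1} - \frac{3}{2} u^{a} \, du = - \frac{3}{2} \left[\frac{u^{a+1}}{a+1}\right]_0^1 = - \frac{3}{2 a + 2}.$$

Integrating with respect to $a$ gives $I(a) = - \log{\left(\frac{3 \sqrt{15} \left(a + 1\right)^{\frac{3}{2}}}{25} \right)} + C$.

At $a = \frac{2}{3}$ the integrand is identically $0$, so $I(\frac{2}{3}) = 0$. The closed form gives $0$, hence $C = 0$.

Setting $a = \frac{3}{4}$:
$$I = - \log{\left(21 \right)} - \frac{\log{\left(105 \right)}}{2} + \log{\left(200 \right)}.$$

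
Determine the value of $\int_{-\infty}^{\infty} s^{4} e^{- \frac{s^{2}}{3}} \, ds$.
$\frac{27 \sqrt{3} \sqrt{\pi}}{4}$

Begin with the known integral
$$J(a) = \int_{-\infty}^{\infty} e^{- a s^{2}} \, ds = \frac{\sqrt{\pi}}{\sqrt{a}}.$$

Differentiating under the integral sign brings down a factor of $(-s^2)$:
$$\frac{dJ}{da} = \int_{-\infty}^{\infty} - s^{2} e^{- a s^{2}} \, ds = - \frac{\sqrt{\pi}}{2 a^{\frac{3}{2}}}.$$

Repeating twice in total — each differentiation brings down another $(-s^2)$ — gives
$$\frac{d^{2}J}{da^{2}} = \int_{-\infty}^{\infty} s^{4} e^{- a s^{2}} \, ds = \frac{3 \sqrt{\pi}}{4 a^{\frac{5}{2}}},$$
and the integrand here is exactly the target integrand, so $I = \frac{3 \sqrt{\pi}}{4 a^{\frac{5}{2}}}$.

Setting $a = \frac{1}{3}$:
$$I = \frac{27 \sqrt{3} \sqrt{\pi}}{4}.$$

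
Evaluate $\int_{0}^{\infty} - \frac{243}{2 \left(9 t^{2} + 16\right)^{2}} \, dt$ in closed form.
$- \frac{81 \pi}{512}$

Recall the elementary integral
$$J(a) = \int_{0}^{\infty} - \frac{3}{2 \left(a^{2} + t^{2}\right)} \, dt = - \frac{3 \pi}{4 a}.$$

Differentiating under the integral sign with respect to $a$,
$$\frac{dJ}{da} = \int_{0}^{\infty} \frac{3 a}{\left(a^{2} + t^{2}\right)^{2}} \, dt = \frac{3 \pi}{4 a^{2}},$$
so $\int_{0}^{\infty} - \frac{3}{2 \left(a^{2} + t^{2}\right)^{2}} \, dt = - \frac{3 \pi}{8 a^{3}}$.

Setting $a = \frac{4}{3}$:
$$I = - \frac{81 \pi}{512}.$$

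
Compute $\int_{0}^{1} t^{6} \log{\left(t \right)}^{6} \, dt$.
$\frac{720}{823543}$

Consider the simpler parametrised integral
$$J(a) = \int_{0}^{1} t^{a} \, dt = \frac{1}{a + 1}.$$

Differentiating under the integral sign brings down a factor of $\ln t$:
$$\frac{dJ}{da} = \int_{0}^{1} t^{a} \log{\left(t \right)} \, dt = - \frac{1}{\left(a + 1\right)^{2}}.$$

Repeating $6$ times in total — each differentiation brings down another $\ln t$ — gives
$$\frac{d^{6}J}{da^{6}} = \int_{0}^{1} t^{a} \log{\left(t \right)}^{6} \, dt = \frac{720}{\left(a + 1\right)^{7}},$$
and the integrand here is exactly the target integrand, so $I = \frac{720}{\left(a + 1\right)^{7}}$.

Setting $a = 6$:
$$I = \frac{720}{823543}.$$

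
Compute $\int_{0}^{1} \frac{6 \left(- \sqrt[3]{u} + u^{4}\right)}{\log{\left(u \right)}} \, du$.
$\log{\left(\frac{11390625}{4096} \right)}$

Introduce a parameter $a$ in the exponent: let $I(a) = \int_{0}^{1} \frac{6 \left(u^{4} - u^{a}\right)}{\log{\left(u \right)}} \, du$.

Since $\dfrac{\partial}{\partial a}\,u^{a} = u^{a} \ln u$, the $\ln u$ in the denominator cancels and
$$\frac{dI}{da} = \int_{0}^{1} -6 u^{a} \, du = -6 \left[\frac{u^{a+1}}{a+1}\right]_0^1 = - \frac{6}{a + 1}.$$

Integrating with respect to $a$ gives $I(a) = \log{\left(\frac{15625}{\left(a + 1\right)^{6}} \right)} + C$.

At $a = 4$ the integrand is identically $0$, so $I(4) = 0$. The closed form gives $0$, hence $C = 0$.

Setting $a = \frac{1}{3}$:
$$I = \log{\left(\frac{11390625}{4096} \right)}.$$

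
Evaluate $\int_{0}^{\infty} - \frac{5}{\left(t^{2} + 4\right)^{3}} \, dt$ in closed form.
$- \frac{15 \pi}{512}$

Start from the standard arctangent integral
$$J(a) = \int_{0}^{\infty} - \frac{5}{a^{2} + t^{2}} \, dt = - \frac{5 \pi}{2 a}.$$

Differentiating under the integral sign with respect to $a$,
$$\frac{dJ}{da} = \int_{0}^{\infty} \frac{10 a}{\left(a^{2} + t^{2}\right)^{2}} \, dt = \frac{5 \pi}{2 a^{2}},$$
so $\int_{0}^{\infty} - \frac{5}{\left(a^{2} + t^{2}\right)^{2}} \, dt = - \frac{5 \pi}{4 a^{3}}$.

Repeating — each differentiation of $1/(t^2+a^2)^j$ produces $-2ja/(t^2+a^2)^{j+1}$ — and dividing through by $-2ja$ at each step yields, after $2$ differentiations in total,
$$\int_{0}^{\infty} - \frac{5}{\left(a^{2} + t^{2}\right)^{3}} \, dt = - \frac{15 \pi}{16 a^{5}}.$$

Setting $a = 2$:
$$I = - \frac{15 \pi}{512}.$$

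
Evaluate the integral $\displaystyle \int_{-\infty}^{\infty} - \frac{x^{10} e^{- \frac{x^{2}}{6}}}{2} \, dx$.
$- \frac{229635 \sqrt{6} \sqrt{\pi}}{2}$

Begin with the known integral
$$J(a) = \int_{-\infty}^{\infty} - \frac{e^{- a x^{2}}}{2} \, dx = - \frac{\sqrt{\pi}}{2 \sqrt{a}}.$$

Differentiating under the integral sign brings down a factor of $(-x^2)$:
$$\frac{dJ}{da} = \int_{-\infty}^{\infty} \frac{x^{2} e^{- a x^{2}}}{2} \, dx = \frac{\sqrt{\pi}}{4 a^{\frac{3}{2}}}.$$

Repeating $5$ times in total — each differentiation brings down another $(-x^2)$ — gives
$$\frac{d^{5}J}{da^{5}} = \int_{-\infty}^{\infty} \frac{x^{10} e^{- a x^{2}}}{2} \, dx = \frac{945 \sqrt{\pi}}{64 a^{\frac{11}{2}}},$$
and the integrand here is $(-1)^{5}$ times the target integrand, so $I = (-1)^{5}\,\frac{d^{5}J}{da^{5}} = - \frac{945 \sqrt{\pi}}{64 a^{\frac{11}{2}}}$.

Setting $a = \frac{1}{6}$:
$$I = - \frac{229635 \sqrt{6} \sqrt{\pi}}{2}.$$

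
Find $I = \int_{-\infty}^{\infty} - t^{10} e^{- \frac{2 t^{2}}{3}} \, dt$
$- \frac{229635 \sqrt{6} \sqrt{\pi}}{2048}$

Begin with the known integral
$$J(a) = \int_{-\infty}^{\infty} - e^{- a t^{2}} \, dt = - \frac{\sqrt{\pi}}{\sqrt{a}}.$$

Differentiating under the integral sign brings down a factor of $(-t^2)$:
$$\frac{dJ}{da} = \int_{-\infty}^{\infty} t^{2} e^{- a t^{2}} \, dt = \frac{\sqrt{\pi}}{2 a^{\frac{3}{2}}}.$$

Repeating $5$ times in total — each differentiation brings down another $(-t^2)$ — gives
$$\frac{d^{5}J}{da^{5}} = \int_{-\infty}^{\infty} t^{10} e^{- a t^{2}} \, dt = \frac{945 \sqrt{\pi}}{32 a^{\frac{11}{2}}},$$
and the integrand here is $(-1)^{5}$ times the target integrand, so $I = (-1)^{5}\,\frac{d^{5}J}{da^{5}} = - \frac{945 \sqrt{\pi}}{32 a^{\frac{11}{2}}}$.

Setting $a = \frac{2}{3}$:
$$I = - \frac{229635 \sqrt{6} \sqrt{\pi}}{2048}.$$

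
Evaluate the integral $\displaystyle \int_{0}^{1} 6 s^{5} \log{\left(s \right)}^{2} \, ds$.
$\frac{1}{18}$

Begin with the known integral
$$J(a) = \int_{0}^{1} 6 s^{a} \, ds = \frac{6}{a + 1}.$$

Differentiating under the integral sign brings down a factor of $\ln s$:
$$\frac{dJ}{da} = \int_{0}^{1} 6 s^{a} \log{\left(s \right)} \, ds = - \frac{6}{\left(a + 1\right)^{2}}.$$

Repeating twice in total — each differentiation brings down another $\ln s$ — gives
$$\frac{d^{2}J}{da^{2}} = \int_{0}^{1} 6 s^{a} \log{\left(s \right)}^{2} \, ds = \frac{12}{\left(a + 1\right)^{3}},$$
and the integrand here is exactly the target integrand, so $I = \frac{12}{\left(a + 1\right)^{3}}$.

Setting $a = 5$:
$$I = \frac{1}{18}.$$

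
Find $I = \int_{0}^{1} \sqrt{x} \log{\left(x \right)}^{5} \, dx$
$- \frac{2560}{243}$

Begin with the known integral
$$J(a) = \int_{0}^{1} x^{a} \, dx = \frac{1}{a + 1}.$$

Differentiating under the integral sign brings down a factor of $\ln x$:
$$\frac{dJ}{da} = \int_{0}^{1} x^{a} \log{\left(x \right)} \, dx = - \frac{1}{\left(a + 1\right)^{2}}.$$

Repeating $5$ times in total — each differentiation brings down another $\ln x$ — gives
$$\frac{d^{5}J}{da^{5}} = \int_{0}^{1} x^{a} \log{\left(x \right)}^{5} \, dx = - \frac{120}{\left(a + 1\right)^{6}},$$
and the integrand here is exactly the target integrand, so $I = - \frac{120}{\left(a + 1\right)^{6}}$.

Setting $a = \frac{1}{2}$:
$$I = - \frac{2560}{243}.$$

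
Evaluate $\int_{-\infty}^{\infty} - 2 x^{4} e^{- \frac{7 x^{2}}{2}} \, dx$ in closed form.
$- \frac{6 \sqrt{14} \sqrt{\pi}}{343}$

Begin with the known integral
$$J(a) = \int_{-\infty}^{\infty} - 2 e^{- a x^{2}} \, dx = - \frac{2 \sqrt{\pi}}{\sqrt{a}}.$$

Differentiating under the integral sign brings down a factor of $(-x^2)$:
$$\frac{dJ}{da} = \int_{-\infty}^{\infty} 2 x^{2} e^{- a x^{2}} \, dx = \frac{\sqrt{\pi}}{a^{\frac{3}{2}}}.$$

Repeating twice in total — each differentiation brings down another $(-x^2)$ — gives
$$\frac{d^{2}J}{da^{2}} = \int_{-\infty}^{\infty} - 2 x^{4} e^{- a x^{2}} \, dx = - \frac{3 \sqrt{\pi}}{2 a^{\frac{5}{2}}},$$
and the integrand here is exactly the target integrand, so $I = - \frac{3 \sqrt{\pi}}{2 a^{\frac{5}{2}}}$.

Setting $a = \frac{7}{2}$:
$$I = - \frac{6 \sqrt{14} \sqrt{\pi}}{343}.$$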